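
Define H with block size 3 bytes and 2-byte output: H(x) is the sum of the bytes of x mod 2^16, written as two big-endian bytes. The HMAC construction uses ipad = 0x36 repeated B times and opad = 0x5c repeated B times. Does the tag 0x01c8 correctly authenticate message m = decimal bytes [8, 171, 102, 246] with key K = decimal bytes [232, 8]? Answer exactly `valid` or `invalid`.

valid

Key decimal bytes [232, 8] = e8 08 is 2 bytes ≤ B = 3; zero-pad to 3 bytes: K' = e8 08 00.
K' ⊕ ipad = de 3e 36; K' ⊕ opad = b4 54 5c.
Inner hash: sum = 222+62+54+8+171+102+246 = 865 → 03 61.
Outer hash (recomputed tag): sum = 180+84+92+3+97 = 456 → 01 c8.
Recomputed tag = 01c8; claimed = 01c8 → match.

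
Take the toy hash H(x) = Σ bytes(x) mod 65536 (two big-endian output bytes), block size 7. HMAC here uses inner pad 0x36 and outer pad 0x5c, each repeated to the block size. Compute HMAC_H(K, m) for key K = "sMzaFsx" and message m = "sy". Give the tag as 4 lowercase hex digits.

Key "sMzaFsx" = 73 4d 7a 61 46 73 78 is exactly B = 7 bytes: K' = 73 4d 7a 61 46 73 78.
K' ⊕ ipad = 45 7b 4c 57 70 45 4e.  K' ⊕ opad = 2f 11 26 3d 1a 2f 24.
Inner input = (K'⊕ipad) ∥ m = 45 7b 4c 57 70 45 4e ∥ 73 79.
Inner hash: sum = 69+123+76+87+112+69+78+115+121 = 850 → 03 52.
Outer input = (K'⊕opad) ∥ inner = 2f 11 26 3d 1a 2f 24 ∥ 03 52.
Outer hash (tag): sum = 47+17+38+61+26+47+36+3+82 = 357 → 01 65.

0165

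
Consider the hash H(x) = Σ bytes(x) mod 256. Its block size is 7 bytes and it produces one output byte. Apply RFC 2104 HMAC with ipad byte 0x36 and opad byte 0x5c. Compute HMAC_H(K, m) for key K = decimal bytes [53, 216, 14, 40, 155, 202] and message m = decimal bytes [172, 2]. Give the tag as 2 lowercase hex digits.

40

Key decimal bytes [53, 216, 14, 40, 155, 202] = 35 d8 0e 28 9b ca is 6 bytes ≤ B = 7; zero-pad to 7 bytes: K' = 35 d8 0e 28 9b ca 00.
K' ⊕ ipad = 03 ee 38 1e ad fc 36.  K' ⊕ opad = 69 84 52 74 c7 96 5c.
Inner input = (K'⊕ipad) ∥ m = 03 ee 38 1e ad fc 36 ∥ ac 02.
Inner hash: sum = 3+238+56+30+173+252+54+172+2 = 980; mod 256 = 212 → d4.
Outer input = (K'⊕opad) ∥ inner = 69 84 52 74 c7 96 5c ∥ d4.
Outer hash (tag): sum = 105+132+82+116+199+150+92+212 = 1088; mod 256 = 64 → 40.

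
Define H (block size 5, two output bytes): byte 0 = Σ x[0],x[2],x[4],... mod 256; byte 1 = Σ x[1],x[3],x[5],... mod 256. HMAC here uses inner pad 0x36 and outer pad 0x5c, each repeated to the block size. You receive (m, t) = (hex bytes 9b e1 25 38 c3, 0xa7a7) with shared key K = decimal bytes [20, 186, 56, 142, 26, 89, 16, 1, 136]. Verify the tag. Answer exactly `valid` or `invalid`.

Key decimal bytes [20, 186, 56, 142, 26, 89, 16, 1, 136] = 14 ba 38 8e 1a 59 10 01 88 is 9 bytes > B = 5, so hash it first: H(key) = fe a2, then zero-pad to 5 bytes: K' = fe a2 00 00 00.
K' ⊕ ipad = c8 94 36 36 36; K' ⊕ opad = a2 fe 5c 5c 5c.
Inner hash: even-index sum = 589 mod 256 = 77; odd-index sum = 589 mod 256 = 77 → 4d 4d.
Outer hash (recomputed tag): even-index sum = 423 mod 256 = 167; odd-index sum = 423 mod 256 = 167 → a7 a7.
Recomputed tag = a7a7; claimed = a7a7 → match.

valid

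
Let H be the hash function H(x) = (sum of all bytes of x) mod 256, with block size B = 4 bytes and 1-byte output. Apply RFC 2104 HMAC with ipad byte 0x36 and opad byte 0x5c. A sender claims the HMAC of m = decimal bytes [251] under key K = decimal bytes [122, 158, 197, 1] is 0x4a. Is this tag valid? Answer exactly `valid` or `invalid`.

Key decimal bytes [122, 158, 197, 1] = 7a 9e c5 01 is exactly B = 4 bytes: K' = 7a 9e c5 01.
K' ⊕ ipad = 4c a8 f3 37; K' ⊕ opad = 26 c2 99 5d.
Inner hash: sum = 76+168+243+55+251 = 793; mod 256 = 25 → 19.
Outer hash (recomputed tag): sum = 38+194+153+93+25 = 503; mod 256 = 247 → f7.
Recomputed tag = f7; claimed = 4a → mismatch.

invalid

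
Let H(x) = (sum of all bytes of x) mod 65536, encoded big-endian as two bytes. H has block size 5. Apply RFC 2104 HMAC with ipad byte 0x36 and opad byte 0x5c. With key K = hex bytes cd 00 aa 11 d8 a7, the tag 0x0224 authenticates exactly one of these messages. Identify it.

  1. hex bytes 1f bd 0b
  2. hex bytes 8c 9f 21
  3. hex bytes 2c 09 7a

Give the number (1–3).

Key hex bytes cd 00 aa 11 d8 a7 is 6 bytes > B = 5, so hash it first: H(key) = 03 07, then zero-pad to 5 bytes: K' = 03 07 00 00 00.
K' ⊕ ipad = 35 31 36 36 36; K' ⊕ opad = 5f 5b 5c 5c 5c.
m1: inner = H(35 31 36 36 36 1f bd 0b) = 01 ef; tag = H(5f 5b 5c 5c 5c 01 ef) = 02be
m2: inner = H(35 31 36 36 36 8c 9f 21) = 02 54; tag = H(5f 5b 5c 5c 5c 02 54) = 0224 ← matches
m3: inner = H(35 31 36 36 36 2c 09 7a) = 01 b7; tag = H(5f 5b 5c 5c 5c 01 b7) = 0286

2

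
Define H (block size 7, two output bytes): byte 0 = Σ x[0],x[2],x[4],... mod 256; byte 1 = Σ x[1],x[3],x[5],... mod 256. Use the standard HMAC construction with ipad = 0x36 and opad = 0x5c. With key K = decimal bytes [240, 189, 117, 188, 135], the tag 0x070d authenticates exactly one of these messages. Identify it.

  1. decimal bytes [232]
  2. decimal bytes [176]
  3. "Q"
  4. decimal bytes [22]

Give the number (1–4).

Key decimal bytes [240, 189, 117, 188, 135] = f0 bd 75 bc 87 is 5 bytes ≤ B = 7; zero-pad to 7 bytes: K' = f0 bd 75 bc 87 00 00.
K' ⊕ ipad = c6 8b 43 8a b1 36 36; K' ⊕ opad = ac e1 29 e0 db 5c 5c.
m1: inner = H(c6 8b 43 8a b1 36 36 e8) = f0 33; tag = H(ac e1 29 e0 db 5c 5c f0 33) = 3f0d
m2: inner = H(c6 8b 43 8a b1 36 36 b0) = f0 fb; tag = H(ac e1 29 e0 db 5c 5c f0 fb) = 070d ← matches
m3: inner = H(c6 8b 43 8a b1 36 36 51) = f0 9c; tag = H(ac e1 29 e0 db 5c 5c f0 9c) = a80d
m4: inner = H(c6 8b 43 8a b1 36 36 16) = f0 61; tag = H(ac e1 29 e0 db 5c 5c f0 61) = 6d0d

2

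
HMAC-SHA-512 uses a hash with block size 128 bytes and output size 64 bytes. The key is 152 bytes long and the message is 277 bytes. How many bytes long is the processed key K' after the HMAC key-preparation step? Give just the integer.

Key is 152 > 128 bytes, so it is hashed to 64 bytes then zero-padded to 128: |K'| = 128.

128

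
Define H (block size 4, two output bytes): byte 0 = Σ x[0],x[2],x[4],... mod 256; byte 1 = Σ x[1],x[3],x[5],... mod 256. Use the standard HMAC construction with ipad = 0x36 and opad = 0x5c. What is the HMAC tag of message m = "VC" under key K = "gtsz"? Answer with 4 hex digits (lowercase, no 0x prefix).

Key "gtsz" = 67 74 73 7a is exactly B = 4 bytes: K' = 67 74 73 7a.
K' ⊕ ipad = 51 42 45 4c.  K' ⊕ opad = 3b 28 2f 26.
Inner input = (K'⊕ipad) ∥ m = 51 42 45 4c ∥ 56 43.
Inner hash: even-index sum = 236 mod 256 = 236; odd-index sum = 209 mod 256 = 209 → ec d1.
Outer input = (K'⊕opad) ∥ inner = 3b 28 2f 26 ∥ ec d1.
Outer hash (tag): even-index sum = 342 mod 256 = 86; odd-index sum = 287 mod 256 = 31 → 56 1f.

561f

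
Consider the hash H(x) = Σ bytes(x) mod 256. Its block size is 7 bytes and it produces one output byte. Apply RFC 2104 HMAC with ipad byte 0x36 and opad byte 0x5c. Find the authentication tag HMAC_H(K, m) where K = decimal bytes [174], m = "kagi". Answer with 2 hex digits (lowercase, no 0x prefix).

Key decimal bytes [174] = ae is 1 byte ≤ B = 7; zero-pad to 7 bytes: K' = ae 00 00 00 00 00 00.
K' ⊕ ipad = 98 36 36 36 36 36 36.  K' ⊕ opad = f2 5c 5c 5c 5c 5c 5c.
Inner input = (K'⊕ipad) ∥ m = 98 36 36 36 36 36 36 ∥ 6b 61 67 69.
Inner hash: sum = 152+54+54+54+54+54+54+107+97+103+105 = 888; mod 256 = 120 → 78.
Outer input = (K'⊕opad) ∥ inner = f2 5c 5c 5c 5c 5c 5c ∥ 78.
Outer hash (tag): sum = 242+92+92+92+92+92+92+120 = 914; mod 256 = 146 → 92.

92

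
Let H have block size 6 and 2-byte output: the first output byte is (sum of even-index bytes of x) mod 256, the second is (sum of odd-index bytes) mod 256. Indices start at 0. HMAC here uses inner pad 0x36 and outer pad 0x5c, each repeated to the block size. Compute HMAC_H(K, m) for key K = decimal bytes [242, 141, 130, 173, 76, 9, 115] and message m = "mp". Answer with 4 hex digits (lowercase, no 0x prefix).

Key decimal bytes [242, 141, 130, 173, 76, 9, 115] = f2 8d 82 ad 4c 09 73 is 7 bytes > B = 6, so hash it first: H(key) = 33 43, then zero-pad to 6 bytes: K' = 33 43 00 00 00 00.
K' ⊕ ipad = 05 75 36 36 36 36.  K' ⊕ opad = 6f 1f 5c 5c 5c 5c.
Inner input = (K'⊕ipad) ∥ m = 05 75 36 36 36 36 ∥ 6d 70.
Inner hash: even-index sum = 222 mod 256 = 222; odd-index sum = 337 mod 256 = 81 → de 51.
Outer input = (K'⊕opad) ∥ inner = 6f 1f 5c 5c 5c 5c ∥ de 51.
Outer hash (tag): even-index sum = 517 mod 256 = 5; odd-index sum = 296 mod 256 = 40 → 05 28.

0528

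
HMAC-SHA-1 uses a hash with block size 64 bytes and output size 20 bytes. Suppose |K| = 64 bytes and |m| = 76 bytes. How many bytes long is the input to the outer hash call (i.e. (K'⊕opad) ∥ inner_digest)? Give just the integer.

Key is 64 ≤ 64 bytes, zero-padded: |K'| = 64.
Outer input = (K'⊕opad) ∥ H(inner) → 64 + 20 = 84 bytes.

84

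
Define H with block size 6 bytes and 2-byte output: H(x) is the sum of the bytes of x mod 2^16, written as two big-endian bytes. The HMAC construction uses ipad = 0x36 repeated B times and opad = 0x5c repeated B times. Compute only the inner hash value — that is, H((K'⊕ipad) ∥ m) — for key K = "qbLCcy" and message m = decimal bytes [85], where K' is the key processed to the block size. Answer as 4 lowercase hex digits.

Key "qbLCcy" = 71 62 4c 43 63 79 is exactly B = 6 bytes: K' = 71 62 4c 43 63 79.
K' ⊕ ipad = 47 54 7a 75 55 4f.
Inner input = 47 54 7a 75 55 4f ∥ 55.
Inner hash: sum = 71+84+122+117+85+79+85 = 643 → 02 83.

0283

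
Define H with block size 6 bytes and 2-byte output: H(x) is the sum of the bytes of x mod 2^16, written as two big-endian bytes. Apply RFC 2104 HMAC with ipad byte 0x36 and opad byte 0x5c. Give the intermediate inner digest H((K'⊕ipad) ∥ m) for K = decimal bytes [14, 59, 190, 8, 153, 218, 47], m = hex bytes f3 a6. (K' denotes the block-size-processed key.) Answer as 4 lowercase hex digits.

Key decimal bytes [14, 59, 190, 8, 153, 218, 47] = 0e 3b be 08 99 da 2f is 7 bytes > B = 6, so hash it first: H(key) = 02 b1, then zero-pad to 6 bytes: K' = 02 b1 00 00 00 00.
K' ⊕ ipad = 34 87 36 36 36 36.
Inner input = 34 87 36 36 36 36 ∥ f3 a6.
Inner hash: sum = 52+135+54+54+54+54+243+166 = 812 → 03 2c.

032c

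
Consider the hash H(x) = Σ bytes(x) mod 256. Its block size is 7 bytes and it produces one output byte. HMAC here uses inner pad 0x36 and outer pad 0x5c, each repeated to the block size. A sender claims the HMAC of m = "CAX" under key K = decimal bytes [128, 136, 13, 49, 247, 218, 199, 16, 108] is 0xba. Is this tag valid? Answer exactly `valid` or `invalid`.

valid

Key decimal bytes [128, 136, 13, 49, 247, 218, 199, 16, 108] = 80 88 0d 31 f7 da c7 10 6c is 9 bytes > B = 7, so hash it first: H(key) = 5a, then zero-pad to 7 bytes: K' = 5a 00 00 00 00 00 00.
K' ⊕ ipad = 6c 36 36 36 36 36 36; K' ⊕ opad = 06 5c 5c 5c 5c 5c 5c.
Inner hash: sum = 108+54+54+54+54+54+54+67+65+88 = 652; mod 256 = 140 → 8c.
Outer hash (recomputed tag): sum = 6+92+92+92+92+92+92+140 = 698; mod 256 = 186 → ba.
Recomputed tag = ba; claimed = ba → match.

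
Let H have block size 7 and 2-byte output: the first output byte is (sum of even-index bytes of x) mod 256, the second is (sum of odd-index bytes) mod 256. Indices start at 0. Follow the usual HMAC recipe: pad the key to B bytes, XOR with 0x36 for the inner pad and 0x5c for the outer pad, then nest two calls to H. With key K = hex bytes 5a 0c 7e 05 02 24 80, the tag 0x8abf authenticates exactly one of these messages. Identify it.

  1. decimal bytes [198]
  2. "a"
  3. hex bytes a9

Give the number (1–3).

Key hex bytes 5a 0c 7e 05 02 24 80 is exactly B = 7 bytes: K' = 5a 0c 7e 05 02 24 80.
K' ⊕ ipad = 6c 3a 48 33 34 12 b6; K' ⊕ opad = 06 50 22 59 5e 78 dc.
m1: inner = H(6c 3a 48 33 34 12 b6 c6) = 9e 45; tag = H(06 50 22 59 5e 78 dc 9e 45) = a7bf
m2: inner = H(6c 3a 48 33 34 12 b6 61) = 9e e0; tag = H(06 50 22 59 5e 78 dc 9e e0) = 42bf
m3: inner = H(6c 3a 48 33 34 12 b6 a9) = 9e 28; tag = H(06 50 22 59 5e 78 dc 9e 28) = 8abf ← matches

3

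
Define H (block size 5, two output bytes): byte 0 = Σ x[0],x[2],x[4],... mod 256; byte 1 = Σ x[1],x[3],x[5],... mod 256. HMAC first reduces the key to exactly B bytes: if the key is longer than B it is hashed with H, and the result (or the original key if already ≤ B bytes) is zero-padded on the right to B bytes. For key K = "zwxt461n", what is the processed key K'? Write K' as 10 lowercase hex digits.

578f000000

|K| = 8 > B = 5, so first hash the key.
H(K): even-index sum = 343 mod 256 = 87; odd-index sum = 399 mod 256 = 143 → 57 8f.
Zero-pad H(K) = 57 8f to 5 bytes: K' = 57 8f 00 00 00.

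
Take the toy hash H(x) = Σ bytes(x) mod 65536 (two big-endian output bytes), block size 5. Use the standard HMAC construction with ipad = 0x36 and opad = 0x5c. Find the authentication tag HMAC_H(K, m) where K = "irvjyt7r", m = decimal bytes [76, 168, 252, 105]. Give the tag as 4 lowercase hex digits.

021a

Key "irvjyt7r" = 69 72 76 6a 79 74 37 72 is 8 bytes > B = 5, so hash it first: H(key) = 03 51, then zero-pad to 5 bytes: K' = 03 51 00 00 00.
K' ⊕ ipad = 35 67 36 36 36.  K' ⊕ opad = 5f 0d 5c 5c 5c.
Inner input = (K'⊕ipad) ∥ m = 35 67 36 36 36 ∥ 4c a8 fc 69.
Inner hash: sum = 53+103+54+54+54+76+168+252+105 = 919 → 03 97.
Outer input = (K'⊕opad) ∥ inner = 5f 0d 5c 5c 5c ∥ 03 97.
Outer hash (tag): sum = 95+13+92+92+92+3+151 = 538 → 02 1a.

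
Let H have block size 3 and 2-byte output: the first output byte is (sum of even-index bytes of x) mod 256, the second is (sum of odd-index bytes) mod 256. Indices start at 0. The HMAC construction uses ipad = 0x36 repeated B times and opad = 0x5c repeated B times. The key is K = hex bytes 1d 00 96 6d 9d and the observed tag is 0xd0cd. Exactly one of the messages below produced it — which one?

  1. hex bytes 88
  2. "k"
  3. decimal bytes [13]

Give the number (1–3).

Key hex bytes 1d 00 96 6d 9d is 5 bytes > B = 3, so hash it first: H(key) = 50 6d, then zero-pad to 3 bytes: K' = 50 6d 00.
K' ⊕ ipad = 66 5b 36; K' ⊕ opad = 0c 31 5c.
m1: inner = H(66 5b 36 88) = 9c e3; tag = H(0c 31 5c 9c e3) = 4bcd
m2: inner = H(66 5b 36 6b) = 9c c6; tag = H(0c 31 5c 9c c6) = 2ecd
m3: inner = H(66 5b 36 0d) = 9c 68; tag = H(0c 31 5c 9c 68) = d0cd ← matches

3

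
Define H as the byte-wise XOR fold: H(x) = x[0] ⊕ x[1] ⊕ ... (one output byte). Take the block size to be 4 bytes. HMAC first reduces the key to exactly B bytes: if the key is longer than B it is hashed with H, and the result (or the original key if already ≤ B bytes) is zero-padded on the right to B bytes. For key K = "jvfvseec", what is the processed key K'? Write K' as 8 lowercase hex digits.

|K| = 8 > B = 4, so first hash the key.
H(K): XOR 6a⊕76⊕66⊕76⊕73⊕65⊕65⊕63 = 1c.
Zero-pad H(K) = 1c to 4 bytes: K' = 1c 00 00 00.

1c000000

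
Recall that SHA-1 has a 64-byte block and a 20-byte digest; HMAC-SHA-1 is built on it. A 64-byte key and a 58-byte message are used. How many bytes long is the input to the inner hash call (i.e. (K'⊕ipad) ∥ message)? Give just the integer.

Key is 64 ≤ 64 bytes, zero-padded: |K'| = 64.
Inner input = (K'⊕ipad) ∥ m → 64 + 58 = 122 bytes.

122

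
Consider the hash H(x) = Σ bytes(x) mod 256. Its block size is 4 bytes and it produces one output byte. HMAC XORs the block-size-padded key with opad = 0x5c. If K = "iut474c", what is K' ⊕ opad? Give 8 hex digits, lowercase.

085c5c5c

Key "iut474c" = 69 75 74 34 37 34 63 is 7 bytes > B = 4, so hash it first: H(key) = 54, then zero-pad to 4 bytes: K' = 54 00 00 00.
XOR each byte with 0x5c: 54⊕5c=08, 00⊕5c=5c, 00⊕5c=5c, 00⊕5c=5c.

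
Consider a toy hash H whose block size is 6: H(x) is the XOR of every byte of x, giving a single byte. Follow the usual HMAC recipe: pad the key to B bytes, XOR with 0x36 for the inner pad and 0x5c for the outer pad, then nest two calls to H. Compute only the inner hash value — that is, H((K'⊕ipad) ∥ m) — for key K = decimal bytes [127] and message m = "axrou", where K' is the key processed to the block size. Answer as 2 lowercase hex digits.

Key decimal bytes [127] = 7f is 1 byte ≤ B = 6; zero-pad to 6 bytes: K' = 7f 00 00 00 00 00.
K' ⊕ ipad = 49 36 36 36 36 36.
Inner input = 49 36 36 36 36 36 ∥ 61 78 72 6f 75.
Inner hash: XOR 49⊕36⊕36⊕36⊕36⊕36⊕61⊕78⊕72⊕6f⊕75 = 0e.

0e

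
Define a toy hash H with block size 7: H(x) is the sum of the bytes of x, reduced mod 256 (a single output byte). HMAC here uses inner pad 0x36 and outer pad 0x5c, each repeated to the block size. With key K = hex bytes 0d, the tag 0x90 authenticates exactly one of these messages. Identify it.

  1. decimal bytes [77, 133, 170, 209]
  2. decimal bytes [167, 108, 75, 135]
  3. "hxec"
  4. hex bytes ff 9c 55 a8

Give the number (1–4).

4

Key hex bytes 0d is 1 byte ≤ B = 7; zero-pad to 7 bytes: K' = 0d 00 00 00 00 00 00.
K' ⊕ ipad = 3b 36 36 36 36 36 36; K' ⊕ opad = 51 5c 5c 5c 5c 5c 5c.
m1: inner = H(3b 36 36 36 36 36 36 4d 85 aa d1) = cc; tag = H(51 5c 5c 5c 5c 5c 5c cc) = 45
m2: inner = H(3b 36 36 36 36 36 36 a7 6c 4b 87) = 64; tag = H(51 5c 5c 5c 5c 5c 5c 64) = dd
m3: inner = H(3b 36 36 36 36 36 36 68 78 65 63) = 27; tag = H(51 5c 5c 5c 5c 5c 5c 27) = a0
m4: inner = H(3b 36 36 36 36 36 36 ff 9c 55 a8) = 17; tag = H(51 5c 5c 5c 5c 5c 5c 17) = 90 ← matches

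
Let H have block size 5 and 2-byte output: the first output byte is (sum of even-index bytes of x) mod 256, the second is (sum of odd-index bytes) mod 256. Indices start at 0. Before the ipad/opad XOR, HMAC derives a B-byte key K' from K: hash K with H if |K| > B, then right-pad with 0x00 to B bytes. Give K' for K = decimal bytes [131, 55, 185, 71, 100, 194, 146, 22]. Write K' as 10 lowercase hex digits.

3256000000

|K| = 8 > B = 5, so first hash the key.
H(K): even-index sum = 562 mod 256 = 50; odd-index sum = 342 mod 256 = 86 → 32 56.
Zero-pad H(K) = 32 56 to 5 bytes: K' = 32 56 00 00 00.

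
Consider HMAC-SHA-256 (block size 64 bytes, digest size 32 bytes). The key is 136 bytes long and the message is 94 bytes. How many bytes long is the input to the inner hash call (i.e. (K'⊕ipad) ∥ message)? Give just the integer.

Key is 136 > 64 bytes, so it is hashed to 32 bytes then zero-padded to 64: |K'| = 64.
Inner input = (K'⊕ipad) ∥ m → 64 + 94 = 158 bytes.

158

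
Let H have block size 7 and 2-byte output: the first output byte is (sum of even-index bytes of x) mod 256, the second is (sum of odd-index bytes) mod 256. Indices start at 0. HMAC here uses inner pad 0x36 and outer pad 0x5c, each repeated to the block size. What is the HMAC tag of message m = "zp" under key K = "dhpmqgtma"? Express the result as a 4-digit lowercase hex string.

dfeb

Key "dhpmqgtma" = 64 68 70 6d 71 67 74 6d 61 is 9 bytes > B = 7, so hash it first: H(key) = 1a a9, then zero-pad to 7 bytes: K' = 1a a9 00 00 00 00 00.
K' ⊕ ipad = 2c 9f 36 36 36 36 36.  K' ⊕ opad = 46 f5 5c 5c 5c 5c 5c.
Inner input = (K'⊕ipad) ∥ m = 2c 9f 36 36 36 36 36 ∥ 7a 70.
Inner hash: even-index sum = 318 mod 256 = 62; odd-index sum = 389 mod 256 = 133 → 3e 85.
Outer input = (K'⊕opad) ∥ inner = 46 f5 5c 5c 5c 5c 5c ∥ 3e 85.
Outer hash (tag): even-index sum = 479 mod 256 = 223; odd-index sum = 491 mod 256 = 235 → df eb.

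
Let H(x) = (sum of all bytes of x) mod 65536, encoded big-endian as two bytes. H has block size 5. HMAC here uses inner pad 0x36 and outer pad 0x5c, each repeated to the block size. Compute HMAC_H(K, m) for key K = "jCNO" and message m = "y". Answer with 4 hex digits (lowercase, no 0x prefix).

0149

Key "jCNO" = 6a 43 4e 4f is 4 bytes ≤ B = 5; zero-pad to 5 bytes: K' = 6a 43 4e 4f 00.
K' ⊕ ipad = 5c 75 78 79 36.  K' ⊕ opad = 36 1f 12 13 5c.
Inner input = (K'⊕ipad) ∥ m = 5c 75 78 79 36 ∥ 79.
Inner hash: sum = 92+117+120+121+54+121 = 625 → 02 71.
Outer input = (K'⊕opad) ∥ inner = 36 1f 12 13 5c ∥ 02 71.
Outer hash (tag): sum = 54+31+18+19+92+2+113 = 329 → 01 49.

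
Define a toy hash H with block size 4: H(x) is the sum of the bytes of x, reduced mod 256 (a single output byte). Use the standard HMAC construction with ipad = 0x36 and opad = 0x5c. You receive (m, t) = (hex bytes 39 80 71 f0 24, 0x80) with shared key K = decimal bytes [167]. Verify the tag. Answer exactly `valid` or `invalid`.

Key decimal bytes [167] = a7 is 1 byte ≤ B = 4; zero-pad to 4 bytes: K' = a7 00 00 00.
K' ⊕ ipad = 91 36 36 36; K' ⊕ opad = fb 5c 5c 5c.
Inner hash: sum = 145+54+54+54+57+128+113+240+36 = 881; mod 256 = 113 → 71.
Outer hash (recomputed tag): sum = 251+92+92+92+113 = 640; mod 256 = 128 → 80.
Recomputed tag = 80; claimed = 80 → match.

valid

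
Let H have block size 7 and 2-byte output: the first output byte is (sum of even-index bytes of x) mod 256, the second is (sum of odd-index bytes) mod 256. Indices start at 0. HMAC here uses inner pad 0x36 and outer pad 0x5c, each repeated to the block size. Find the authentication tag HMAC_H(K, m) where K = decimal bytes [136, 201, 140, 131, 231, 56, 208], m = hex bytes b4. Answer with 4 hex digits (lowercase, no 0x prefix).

6107

Key decimal bytes [136, 201, 140, 131, 231, 56, 208] = 88 c9 8c 83 e7 38 d0 is exactly B = 7 bytes: K' = 88 c9 8c 83 e7 38 d0.
K' ⊕ ipad = be ff ba b5 d1 0e e6.  K' ⊕ opad = d4 95 d0 df bb 64 8c.
Inner input = (K'⊕ipad) ∥ m = be ff ba b5 d1 0e e6 ∥ b4.
Inner hash: even-index sum = 815 mod 256 = 47; odd-index sum = 630 mod 256 = 118 → 2f 76.
Outer input = (K'⊕opad) ∥ inner = d4 95 d0 df bb 64 8c ∥ 2f 76.
Outer hash (tag): even-index sum = 865 mod 256 = 97; odd-index sum = 519 mod 256 = 7 → 61 07.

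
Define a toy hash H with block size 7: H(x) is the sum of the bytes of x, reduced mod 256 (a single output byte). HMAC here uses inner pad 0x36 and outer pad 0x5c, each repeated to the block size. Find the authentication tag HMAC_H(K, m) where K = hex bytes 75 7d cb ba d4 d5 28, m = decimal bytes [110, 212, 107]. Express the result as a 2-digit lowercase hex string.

f3

Key hex bytes 75 7d cb ba d4 d5 28 is exactly B = 7 bytes: K' = 75 7d cb ba d4 d5 28.
K' ⊕ ipad = 43 4b fd 8c e2 e3 1e.  K' ⊕ opad = 29 21 97 e6 88 89 74.
Inner input = (K'⊕ipad) ∥ m = 43 4b fd 8c e2 e3 1e ∥ 6e d4 6b.
Inner hash: sum = 67+75+253+140+226+227+30+110+212+107 = 1447; mod 256 = 167 → a7.
Outer input = (K'⊕opad) ∥ inner = 29 21 97 e6 88 89 74 ∥ a7.
Outer hash (tag): sum = 41+33+151+230+136+137+116+167 = 1011; mod 256 = 243 → f3.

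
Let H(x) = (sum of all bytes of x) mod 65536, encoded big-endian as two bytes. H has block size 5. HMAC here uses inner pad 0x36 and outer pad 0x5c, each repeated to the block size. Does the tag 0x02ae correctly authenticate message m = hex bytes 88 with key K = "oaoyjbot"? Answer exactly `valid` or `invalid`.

Key "oaoyjbot" = 6f 61 6f 79 6a 62 6f 74 is 8 bytes > B = 5, so hash it first: H(key) = 03 67, then zero-pad to 5 bytes: K' = 03 67 00 00 00.
K' ⊕ ipad = 35 51 36 36 36; K' ⊕ opad = 5f 3b 5c 5c 5c.
Inner hash: sum = 53+81+54+54+54+136 = 432 → 01 b0.
Outer hash (recomputed tag): sum = 95+59+92+92+92+1+176 = 607 → 02 5f.
Recomputed tag = 025f; claimed = 02ae → mismatch.

invalid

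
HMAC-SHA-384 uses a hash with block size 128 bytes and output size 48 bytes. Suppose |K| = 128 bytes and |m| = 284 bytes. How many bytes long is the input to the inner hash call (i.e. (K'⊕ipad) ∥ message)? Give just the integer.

412

Key is 128 ≤ 128 bytes, zero-padded: |K'| = 128.
Inner input = (K'⊕ipad) ∥ m → 128 + 284 = 412 bytes.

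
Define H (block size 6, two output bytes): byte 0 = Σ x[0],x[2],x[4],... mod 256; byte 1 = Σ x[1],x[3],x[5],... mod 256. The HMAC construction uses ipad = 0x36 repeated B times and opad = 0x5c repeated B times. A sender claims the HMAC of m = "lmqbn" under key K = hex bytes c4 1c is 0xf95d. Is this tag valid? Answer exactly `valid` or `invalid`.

valid

Key hex bytes c4 1c is 2 bytes ≤ B = 6; zero-pad to 6 bytes: K' = c4 1c 00 00 00 00.
K' ⊕ ipad = f2 2a 36 36 36 36; K' ⊕ opad = 98 40 5c 5c 5c 5c.
Inner hash: even-index sum = 681 mod 256 = 169; odd-index sum = 357 mod 256 = 101 → a9 65.
Outer hash (recomputed tag): even-index sum = 505 mod 256 = 249; odd-index sum = 349 mod 256 = 93 → f9 5d.
Recomputed tag = f95d; claimed = f95d → match.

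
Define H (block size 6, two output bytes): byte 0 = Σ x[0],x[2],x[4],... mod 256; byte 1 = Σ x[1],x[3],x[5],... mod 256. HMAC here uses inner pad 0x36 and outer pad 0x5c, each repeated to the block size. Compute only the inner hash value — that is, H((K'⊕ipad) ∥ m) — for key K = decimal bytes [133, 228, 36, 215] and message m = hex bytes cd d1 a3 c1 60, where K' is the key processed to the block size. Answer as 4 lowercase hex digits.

Key decimal bytes [133, 228, 36, 215] = 85 e4 24 d7 is 4 bytes ≤ B = 6; zero-pad to 6 bytes: K' = 85 e4 24 d7 00 00.
K' ⊕ ipad = b3 d2 12 e1 36 36.
Inner input = b3 d2 12 e1 36 36 ∥ cd d1 a3 c1 60.
Inner hash: even-index sum = 715 mod 256 = 203; odd-index sum = 891 mod 256 = 123 → cb 7b.

cb7b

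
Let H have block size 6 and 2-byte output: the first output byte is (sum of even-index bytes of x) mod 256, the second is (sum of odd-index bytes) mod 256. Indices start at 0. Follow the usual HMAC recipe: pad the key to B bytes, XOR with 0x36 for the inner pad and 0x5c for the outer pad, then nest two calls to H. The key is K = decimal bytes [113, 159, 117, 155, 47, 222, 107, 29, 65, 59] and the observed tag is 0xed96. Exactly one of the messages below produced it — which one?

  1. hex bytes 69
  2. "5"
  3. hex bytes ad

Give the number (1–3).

2

Key decimal bytes [113, 159, 117, 155, 47, 222, 107, 29, 65, 59] = 71 9f 75 9b 2f de 6b 1d 41 3b is 10 bytes > B = 6, so hash it first: H(key) = c1 70, then zero-pad to 6 bytes: K' = c1 70 00 00 00 00.
K' ⊕ ipad = f7 46 36 36 36 36; K' ⊕ opad = 9d 2c 5c 5c 5c 5c.
m1: inner = H(f7 46 36 36 36 36 69) = cc b2; tag = H(9d 2c 5c 5c 5c 5c cc b2) = 2196
m2: inner = H(f7 46 36 36 36 36 35) = 98 b2; tag = H(9d 2c 5c 5c 5c 5c 98 b2) = ed96 ← matches
m3: inner = H(f7 46 36 36 36 36 ad) = 10 b2; tag = H(9d 2c 5c 5c 5c 5c 10 b2) = 6596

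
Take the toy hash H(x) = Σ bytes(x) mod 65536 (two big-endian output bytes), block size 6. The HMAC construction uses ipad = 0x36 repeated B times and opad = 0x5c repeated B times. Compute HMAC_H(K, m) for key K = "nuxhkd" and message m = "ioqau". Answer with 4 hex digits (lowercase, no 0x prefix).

013b

Key "nuxhkd" = 6e 75 78 68 6b 64 is exactly B = 6 bytes: K' = 6e 75 78 68 6b 64.
K' ⊕ ipad = 58 43 4e 5e 5d 52.  K' ⊕ opad = 32 29 24 34 37 38.
Inner input = (K'⊕ipad) ∥ m = 58 43 4e 5e 5d 52 ∥ 69 6f 71 61 75.
Inner hash: sum = 88+67+78+94+93+82+105+111+113+97+117 = 1045 → 04 15.
Outer input = (K'⊕opad) ∥ inner = 32 29 24 34 37 38 ∥ 04 15.
Outer hash (tag): sum = 50+41+36+52+55+56+4+21 = 315 → 01 3b.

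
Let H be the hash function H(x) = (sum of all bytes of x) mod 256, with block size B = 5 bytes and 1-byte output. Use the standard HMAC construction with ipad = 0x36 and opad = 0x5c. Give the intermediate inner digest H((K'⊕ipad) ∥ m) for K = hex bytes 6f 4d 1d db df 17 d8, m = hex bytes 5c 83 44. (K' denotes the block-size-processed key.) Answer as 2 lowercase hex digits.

af

Key hex bytes 6f 4d 1d db df 17 d8 is 7 bytes > B = 5, so hash it first: H(key) = 82, then zero-pad to 5 bytes: K' = 82 00 00 00 00.
K' ⊕ ipad = b4 36 36 36 36.
Inner input = b4 36 36 36 36 ∥ 5c 83 44.
Inner hash: sum = 180+54+54+54+54+92+131+68 = 687; mod 256 = 175 → af.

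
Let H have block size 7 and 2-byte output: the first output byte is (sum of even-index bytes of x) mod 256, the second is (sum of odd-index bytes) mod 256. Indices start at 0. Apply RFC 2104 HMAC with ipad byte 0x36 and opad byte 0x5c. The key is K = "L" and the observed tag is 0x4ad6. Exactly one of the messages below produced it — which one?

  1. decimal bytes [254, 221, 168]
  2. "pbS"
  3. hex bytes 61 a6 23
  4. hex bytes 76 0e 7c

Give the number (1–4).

Key "L" = 4c is 1 byte ≤ B = 7; zero-pad to 7 bytes: K' = 4c 00 00 00 00 00 00.
K' ⊕ ipad = 7a 36 36 36 36 36 36; K' ⊕ opad = 10 5c 5c 5c 5c 5c 5c.
m1: inner = H(7a 36 36 36 36 36 36 fe dd a8) = f9 48; tag = H(10 5c 5c 5c 5c 5c 5c f9 48) = 6c0d
m2: inner = H(7a 36 36 36 36 36 36 70 62 53) = 7e 65; tag = H(10 5c 5c 5c 5c 5c 5c 7e 65) = 8992
m3: inner = H(7a 36 36 36 36 36 36 61 a6 23) = c2 26; tag = H(10 5c 5c 5c 5c 5c 5c c2 26) = 4ad6 ← matches
m4: inner = H(7a 36 36 36 36 36 36 76 0e 7c) = 2a 94; tag = H(10 5c 5c 5c 5c 5c 5c 2a 94) = b83e

3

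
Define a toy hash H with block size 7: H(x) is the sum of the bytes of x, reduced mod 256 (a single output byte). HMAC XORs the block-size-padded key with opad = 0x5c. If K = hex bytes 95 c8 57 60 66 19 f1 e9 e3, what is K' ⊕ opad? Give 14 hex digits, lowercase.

Key hex bytes 95 c8 57 60 66 19 f1 e9 e3 is 9 bytes > B = 7, so hash it first: H(key) = 50, then zero-pad to 7 bytes: K' = 50 00 00 00 00 00 00.
XOR each byte with 0x5c: 50⊕5c=0c, 00⊕5c=5c, 00⊕5c=5c, 00⊕5c=5c, 00⊕5c=5c, 00⊕5c=5c, 00⊕5c=5c.

0c5c5c5c5c5c5c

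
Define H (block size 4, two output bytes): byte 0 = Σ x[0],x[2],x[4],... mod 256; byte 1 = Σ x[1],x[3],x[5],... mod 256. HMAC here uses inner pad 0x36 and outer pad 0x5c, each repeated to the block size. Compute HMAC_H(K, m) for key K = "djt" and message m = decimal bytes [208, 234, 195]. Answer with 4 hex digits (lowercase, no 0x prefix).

Key "djt" = 64 6a 74 is 3 bytes ≤ B = 4; zero-pad to 4 bytes: K' = 64 6a 74 00.
K' ⊕ ipad = 52 5c 42 36.  K' ⊕ opad = 38 36 28 5c.
Inner input = (K'⊕ipad) ∥ m = 52 5c 42 36 ∥ d0 ea c3.
Inner hash: even-index sum = 551 mod 256 = 39; odd-index sum = 380 mod 256 = 124 → 27 7c.
Outer input = (K'⊕opad) ∥ inner = 38 36 28 5c ∥ 27 7c.
Outer hash (tag): even-index sum = 135 mod 256 = 135; odd-index sum = 270 mod 256 = 14 → 87 0e.

870e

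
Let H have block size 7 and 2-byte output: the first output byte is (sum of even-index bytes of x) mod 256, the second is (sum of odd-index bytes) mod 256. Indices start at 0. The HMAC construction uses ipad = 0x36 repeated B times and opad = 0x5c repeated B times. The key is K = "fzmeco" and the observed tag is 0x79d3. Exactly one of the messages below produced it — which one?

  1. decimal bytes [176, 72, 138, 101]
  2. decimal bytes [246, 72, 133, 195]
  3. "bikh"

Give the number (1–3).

Key "fzmeco" = 66 7a 6d 65 63 6f is 6 bytes ≤ B = 7; zero-pad to 7 bytes: K' = 66 7a 6d 65 63 6f 00.
K' ⊕ ipad = 50 4c 5b 53 55 59 36; K' ⊕ opad = 3a 26 31 39 3f 33 5c.
m1: inner = H(50 4c 5b 53 55 59 36 b0 48 8a 65) = e3 32; tag = H(3a 26 31 39 3f 33 5c e3 32) = 3875
m2: inner = H(50 4c 5b 53 55 59 36 f6 48 85 c3) = 41 73; tag = H(3a 26 31 39 3f 33 5c 41 73) = 79d3 ← matches
m3: inner = H(50 4c 5b 53 55 59 36 62 69 6b 68) = 07 c5; tag = H(3a 26 31 39 3f 33 5c 07 c5) = cb99

2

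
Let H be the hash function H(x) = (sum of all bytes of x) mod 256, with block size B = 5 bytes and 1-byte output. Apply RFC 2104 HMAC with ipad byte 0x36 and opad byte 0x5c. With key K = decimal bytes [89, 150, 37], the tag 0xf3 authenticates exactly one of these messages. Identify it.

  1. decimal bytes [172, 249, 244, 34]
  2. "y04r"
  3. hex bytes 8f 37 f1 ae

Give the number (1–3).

Key decimal bytes [89, 150, 37] = 59 96 25 is 3 bytes ≤ B = 5; zero-pad to 5 bytes: K' = 59 96 25 00 00.
K' ⊕ ipad = 6f a0 13 36 36; K' ⊕ opad = 05 ca 79 5c 5c.
m1: inner = H(6f a0 13 36 36 ac f9 f4 22) = 49; tag = H(05 ca 79 5c 5c 49) = 49
m2: inner = H(6f a0 13 36 36 79 30 34 72) = dd; tag = H(05 ca 79 5c 5c dd) = dd
m3: inner = H(6f a0 13 36 36 8f 37 f1 ae) = f3; tag = H(05 ca 79 5c 5c f3) = f3 ← matches

3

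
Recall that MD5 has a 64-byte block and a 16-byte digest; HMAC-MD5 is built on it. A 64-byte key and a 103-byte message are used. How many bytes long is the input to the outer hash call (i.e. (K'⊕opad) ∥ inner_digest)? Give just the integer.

Key is 64 ≤ 64 bytes, zero-padded: |K'| = 64.
Outer input = (K'⊕opad) ∥ H(inner) → 64 + 16 = 80 bytes.

80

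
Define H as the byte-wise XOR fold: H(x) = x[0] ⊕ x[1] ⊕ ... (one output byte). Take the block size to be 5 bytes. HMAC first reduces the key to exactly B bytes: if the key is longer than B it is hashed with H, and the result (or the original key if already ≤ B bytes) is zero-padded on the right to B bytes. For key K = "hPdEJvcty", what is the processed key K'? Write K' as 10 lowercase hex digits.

4b00000000

|K| = 9 > B = 5, so first hash the key.
H(K): XOR 68⊕50⊕64⊕45⊕4a⊕76⊕63⊕74⊕79 = 4b.
Zero-pad H(K) = 4b to 5 bytes: K' = 4b 00 00 00 00.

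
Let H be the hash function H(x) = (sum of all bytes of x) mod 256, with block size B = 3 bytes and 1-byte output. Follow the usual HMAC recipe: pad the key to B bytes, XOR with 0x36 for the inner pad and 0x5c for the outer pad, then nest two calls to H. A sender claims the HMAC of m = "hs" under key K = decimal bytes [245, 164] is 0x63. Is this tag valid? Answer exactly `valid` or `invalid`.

valid

Key decimal bytes [245, 164] = f5 a4 is 2 bytes ≤ B = 3; zero-pad to 3 bytes: K' = f5 a4 00.
K' ⊕ ipad = c3 92 36; K' ⊕ opad = a9 f8 5c.
Inner hash: sum = 195+146+54+104+115 = 614; mod 256 = 102 → 66.
Outer hash (recomputed tag): sum = 169+248+92+102 = 611; mod 256 = 99 → 63.
Recomputed tag = 63; claimed = 63 → match.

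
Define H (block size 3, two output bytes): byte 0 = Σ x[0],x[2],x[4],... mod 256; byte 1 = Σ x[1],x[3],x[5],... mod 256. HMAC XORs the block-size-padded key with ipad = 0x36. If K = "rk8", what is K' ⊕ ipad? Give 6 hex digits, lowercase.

445d0e

Key "rk8" = 72 6b 38 is exactly B = 3 bytes: K' = 72 6b 38.
XOR each byte with 0x36: 72⊕36=44, 6b⊕36=5d, 38⊕36=0e.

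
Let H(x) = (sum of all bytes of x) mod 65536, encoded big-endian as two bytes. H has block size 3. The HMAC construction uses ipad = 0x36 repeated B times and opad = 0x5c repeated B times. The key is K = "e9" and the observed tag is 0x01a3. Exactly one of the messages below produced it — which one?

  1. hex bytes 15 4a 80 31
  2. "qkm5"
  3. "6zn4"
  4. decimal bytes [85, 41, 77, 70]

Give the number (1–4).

Key "e9" = 65 39 is 2 bytes ≤ B = 3; zero-pad to 3 bytes: K' = 65 39 00.
K' ⊕ ipad = 53 0f 36; K' ⊕ opad = 39 65 5c.
m1: inner = H(53 0f 36 15 4a 80 31) = 01 a8; tag = H(39 65 5c 01 a8) = 01a3 ← matches
m2: inner = H(53 0f 36 71 6b 6d 35) = 02 16; tag = H(39 65 5c 02 16) = 0112
m3: inner = H(53 0f 36 36 7a 6e 34) = 01 ea; tag = H(39 65 5c 01 ea) = 01e5
m4: inner = H(53 0f 36 55 29 4d 46) = 01 a9; tag = H(39 65 5c 01 a9) = 01a4

1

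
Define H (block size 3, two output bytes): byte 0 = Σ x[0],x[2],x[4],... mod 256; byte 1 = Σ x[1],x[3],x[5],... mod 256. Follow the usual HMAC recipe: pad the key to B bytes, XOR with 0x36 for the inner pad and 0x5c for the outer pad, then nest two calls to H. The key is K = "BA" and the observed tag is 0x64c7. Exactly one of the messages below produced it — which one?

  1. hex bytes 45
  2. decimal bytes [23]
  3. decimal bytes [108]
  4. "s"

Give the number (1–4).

4

Key "BA" = 42 41 is 2 bytes ≤ B = 3; zero-pad to 3 bytes: K' = 42 41 00.
K' ⊕ ipad = 74 77 36; K' ⊕ opad = 1e 1d 5c.
m1: inner = H(74 77 36 45) = aa bc; tag = H(1e 1d 5c aa bc) = 36c7
m2: inner = H(74 77 36 17) = aa 8e; tag = H(1e 1d 5c aa 8e) = 08c7
m3: inner = H(74 77 36 6c) = aa e3; tag = H(1e 1d 5c aa e3) = 5dc7
m4: inner = H(74 77 36 73) = aa ea; tag = H(1e 1d 5c aa ea) = 64c7 ← matches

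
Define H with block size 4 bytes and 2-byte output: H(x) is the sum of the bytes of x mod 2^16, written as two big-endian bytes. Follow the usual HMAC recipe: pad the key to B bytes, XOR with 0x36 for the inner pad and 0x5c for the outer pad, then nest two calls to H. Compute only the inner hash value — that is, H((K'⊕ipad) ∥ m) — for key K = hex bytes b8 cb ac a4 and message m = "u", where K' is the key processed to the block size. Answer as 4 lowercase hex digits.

032c

Key hex bytes b8 cb ac a4 is exactly B = 4 bytes: K' = b8 cb ac a4.
K' ⊕ ipad = 8e fd 9a 92.
Inner input = 8e fd 9a 92 ∥ 75.
Inner hash: sum = 142+253+154+146+117 = 812 → 03 2c.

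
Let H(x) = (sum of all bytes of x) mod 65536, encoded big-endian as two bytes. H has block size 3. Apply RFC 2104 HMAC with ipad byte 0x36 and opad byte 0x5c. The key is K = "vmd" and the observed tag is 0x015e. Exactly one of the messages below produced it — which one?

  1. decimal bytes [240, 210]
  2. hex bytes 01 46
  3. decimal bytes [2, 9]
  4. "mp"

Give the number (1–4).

4

Key "vmd" = 76 6d 64 is exactly B = 3 bytes: K' = 76 6d 64.
K' ⊕ ipad = 40 5b 52; K' ⊕ opad = 2a 31 38.
m1: inner = H(40 5b 52 f0 d2) = 02 af; tag = H(2a 31 38 02 af) = 0144
m2: inner = H(40 5b 52 01 46) = 01 34; tag = H(2a 31 38 01 34) = 00c8
m3: inner = H(40 5b 52 02 09) = 00 f8; tag = H(2a 31 38 00 f8) = 018b
m4: inner = H(40 5b 52 6d 70) = 01 ca; tag = H(2a 31 38 01 ca) = 015e ← matches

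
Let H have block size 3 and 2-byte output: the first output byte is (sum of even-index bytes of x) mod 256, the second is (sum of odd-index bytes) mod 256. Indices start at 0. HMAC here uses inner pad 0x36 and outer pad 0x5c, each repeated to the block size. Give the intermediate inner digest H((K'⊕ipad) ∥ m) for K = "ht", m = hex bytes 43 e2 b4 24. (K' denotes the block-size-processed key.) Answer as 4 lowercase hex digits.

9a39

Key "ht" = 68 74 is 2 bytes ≤ B = 3; zero-pad to 3 bytes: K' = 68 74 00.
K' ⊕ ipad = 5e 42 36.
Inner input = 5e 42 36 ∥ 43 e2 b4 24.
Inner hash: even-index sum = 410 mod 256 = 154; odd-index sum = 313 mod 256 = 57 → 9a 39.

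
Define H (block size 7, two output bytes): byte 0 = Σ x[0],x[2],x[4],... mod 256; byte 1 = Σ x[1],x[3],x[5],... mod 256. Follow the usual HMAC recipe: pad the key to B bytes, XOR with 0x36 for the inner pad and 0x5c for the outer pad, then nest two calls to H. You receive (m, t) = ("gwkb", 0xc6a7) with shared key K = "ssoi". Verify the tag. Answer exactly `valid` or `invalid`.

invalid

Key "ssoi" = 73 73 6f 69 is 4 bytes ≤ B = 7; zero-pad to 7 bytes: K' = 73 73 6f 69 00 00 00.
K' ⊕ ipad = 45 45 59 5f 36 36 36; K' ⊕ opad = 2f 2f 33 35 5c 5c 5c.
Inner hash: even-index sum = 483 mod 256 = 227; odd-index sum = 428 mod 256 = 172 → e3 ac.
Outer hash (recomputed tag): even-index sum = 454 mod 256 = 198; odd-index sum = 419 mod 256 = 163 → c6 a3.
Recomputed tag = c6a3; claimed = c6a7 → mismatch.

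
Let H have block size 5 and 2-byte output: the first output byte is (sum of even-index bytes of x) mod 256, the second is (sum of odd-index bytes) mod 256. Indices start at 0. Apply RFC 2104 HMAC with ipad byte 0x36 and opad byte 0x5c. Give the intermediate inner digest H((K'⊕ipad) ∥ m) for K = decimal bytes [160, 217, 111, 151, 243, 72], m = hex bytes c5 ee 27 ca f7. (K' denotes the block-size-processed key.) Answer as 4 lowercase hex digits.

Key decimal bytes [160, 217, 111, 151, 243, 72] = a0 d9 6f 97 f3 48 is 6 bytes > B = 5, so hash it first: H(key) = 02 b8, then zero-pad to 5 bytes: K' = 02 b8 00 00 00.
K' ⊕ ipad = 34 8e 36 36 36.
Inner input = 34 8e 36 36 36 ∥ c5 ee 27 ca f7.
Inner hash: even-index sum = 600 mod 256 = 88; odd-index sum = 679 mod 256 = 167 → 58 a7.

58a7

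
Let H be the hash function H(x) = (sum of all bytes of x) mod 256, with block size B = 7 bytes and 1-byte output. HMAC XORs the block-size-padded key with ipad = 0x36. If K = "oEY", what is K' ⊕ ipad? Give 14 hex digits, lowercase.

Key "oEY" = 6f 45 59 is 3 bytes ≤ B = 7; zero-pad to 7 bytes: K' = 6f 45 59 00 00 00 00.
XOR each byte with 0x36: 6f⊕36=59, 45⊕36=73, 59⊕36=6f, 00⊕36=36, 00⊕36=36, 00⊕36=36, 00⊕36=36.

59736f36363636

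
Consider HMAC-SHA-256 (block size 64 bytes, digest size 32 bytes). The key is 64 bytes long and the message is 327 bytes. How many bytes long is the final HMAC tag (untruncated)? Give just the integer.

The tag is one SHA-256 digest: 32 bytes.

32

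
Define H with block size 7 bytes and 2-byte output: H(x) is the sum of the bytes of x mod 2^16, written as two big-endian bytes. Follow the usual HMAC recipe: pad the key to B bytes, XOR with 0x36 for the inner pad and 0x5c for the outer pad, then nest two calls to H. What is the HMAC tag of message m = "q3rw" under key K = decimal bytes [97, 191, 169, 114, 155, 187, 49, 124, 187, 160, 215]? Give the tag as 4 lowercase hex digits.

Key decimal bytes [97, 191, 169, 114, 155, 187, 49, 124, 187, 160, 215] = 61 bf a9 72 9b bb 31 7c bb a0 d7 is 11 bytes > B = 7, so hash it first: H(key) = 06 70, then zero-pad to 7 bytes: K' = 06 70 00 00 00 00 00.
K' ⊕ ipad = 30 46 36 36 36 36 36.  K' ⊕ opad = 5a 2c 5c 5c 5c 5c 5c.
Inner input = (K'⊕ipad) ∥ m = 30 46 36 36 36 36 36 ∥ 71 33 72 77.
Inner hash: sum = 48+70+54+54+54+54+54+113+51+114+119 = 785 → 03 11.
Outer input = (K'⊕opad) ∥ inner = 5a 2c 5c 5c 5c 5c 5c ∥ 03 11.
Outer hash (tag): sum = 90+44+92+92+92+92+92+3+17 = 614 → 02 66.

0266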